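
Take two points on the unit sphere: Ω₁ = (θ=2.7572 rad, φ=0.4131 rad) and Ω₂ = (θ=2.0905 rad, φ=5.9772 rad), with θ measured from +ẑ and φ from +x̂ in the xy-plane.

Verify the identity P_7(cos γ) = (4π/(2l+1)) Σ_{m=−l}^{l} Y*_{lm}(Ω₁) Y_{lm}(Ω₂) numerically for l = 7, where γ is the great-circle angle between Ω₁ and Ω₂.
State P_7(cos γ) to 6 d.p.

0.133114

Summing Y*_{l m}(θ₁,φ₁)·Y_{l m}(θ₂,φ₂) over m ∈ [−7, 7]; prefactor 4π/(2·7+1) = 0.837758:
  m=-7: Y*=(-0.000505, 0.000129)  Y=(-0.100315, 0.156127)  product (0.000031, -0.000092)
  m=-6: Y*=(0.003801, -0.002968)  Y=(0.104099, -0.383414)  product (-0.000742, -0.001766)
  m=-5: Y*=(-0.013140, 0.024359)  Y=(0.016294, 0.398463)  product (-0.009920, -0.004839)
  m=-4: Y*=(0.008961, -0.109569)  Y=(-0.014502, -0.040121)  product (-0.004526, 0.001229)
  m=-3: Y*=(0.098526, 0.286249)  Y=(-0.201237, -0.263160)  product (0.055502, -0.083532)
  m=-2: Y*=(-0.360451, -0.391134)  Y=(0.164407, 0.115390)  product (-0.014128, -0.105898)
  m=-1: Y*=(0.388730, 0.170389)  Y=(0.244320, 0.077182)  product (0.081824, 0.071633)
  m=+0: Y*=(0.241888, -0.000000)  Y=(-0.236421, 0.000000)  product (-0.057187, 0.000000)
  m=+1: Y*=(-0.388730, 0.170389)  Y=(-0.244320, 0.077182)  product (0.081824, -0.071633)
  m=+2: Y*=(-0.360451, 0.391134)  Y=(0.164407, -0.115390)  product (-0.014128, 0.105898)
  m=+3: Y*=(-0.098526, 0.286249)  Y=(0.201237, -0.263160)  product (0.055502, 0.083532)
  m=+4: Y*=(0.008961, 0.109569)  Y=(-0.014502, 0.040121)  product (-0.004526, -0.001229)
  m=+5: Y*=(0.013140, 0.024359)  Y=(-0.016294, 0.398463)  product (-0.009920, 0.004839)
  m=+6: Y*=(0.003801, 0.002968)  Y=(0.104099, 0.383414)  product (-0.000742, 0.001766)
  m=+7: Y*=(0.000505, 0.000129)  Y=(0.100315, 0.156127)  product (0.000031, 0.000092)
Σ over m = (0.158893, 0.000000); ×(4π/15) → (0.133114, 0.000000). Real part: 0.133114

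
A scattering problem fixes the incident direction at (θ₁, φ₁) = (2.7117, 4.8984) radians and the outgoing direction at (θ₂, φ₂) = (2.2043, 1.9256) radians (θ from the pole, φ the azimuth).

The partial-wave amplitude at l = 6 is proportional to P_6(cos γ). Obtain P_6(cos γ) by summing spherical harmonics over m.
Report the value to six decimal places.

Term-by-term m-sum for l=6 (normalisation 4π/13 = 0.966644):
  term(m=-6) = (0.000178, -0.000284)   from Y*(Ω₁)=(-0.001112, -0.002274), Y(Ω₂)=(0.070109, 0.112318)
  term(m=-5) = (-0.004282, 0.004816)   from Y*(Ω₁)=(-0.015334, 0.011435), Y(Ω₂)=(0.329949, -0.067992)
  term(m=-4) = (0.029212, -0.023390)   from Y*(Ω₁)=(0.064067, 0.058976), Y(Ω₂)=(0.064894, -0.424826)
  term(m=-3) = (-0.039387, 0.021845)   from Y*(Ω₁)=(0.138216, -0.221425), Y(Ω₂)=(-0.150896, -0.083690)
  term(m=-2) = (-0.122739, 0.043084)   from Y*(Ω₁)=(-0.456309, -0.178048), Y(Ω₂)=(0.201468, -0.173030)
  term(m=-1) = (0.121128, -0.020642)   from Y*(Ω₁)=(-0.079161, 0.420654), Y(Ω₂)=(-0.099728, -0.269183)
  term(m=+0) = (-0.036861, -0.000000)   from Y*(Ω₁)=(-0.189902, -0.000000), Y(Ω₂)=(0.194103, 0.000000)
  term(m=+1) = (0.121128, 0.020642)   from Y*(Ω₁)=(0.079161, 0.420654), Y(Ω₂)=(0.099728, -0.269183)
  term(m=+2) = (-0.122739, -0.043084)   from Y*(Ω₁)=(-0.456309, 0.178048), Y(Ω₂)=(0.201468, 0.173030)
  term(m=+3) = (-0.039387, -0.021845)   from Y*(Ω₁)=(-0.138216, -0.221425), Y(Ω₂)=(0.150896, -0.083690)
  term(m=+4) = (0.029212, 0.023390)   from Y*(Ω₁)=(0.064067, -0.058976), Y(Ω₂)=(0.064894, 0.424826)
  term(m=+5) = (-0.004282, -0.004816)   from Y*(Ω₁)=(0.015334, 0.011435), Y(Ω₂)=(-0.329949, -0.067992)
  term(m=+6) = (0.000178, 0.000284)   from Y*(Ω₁)=(-0.001112, 0.002274), Y(Ω₂)=(0.070109, -0.112318)
Σ over m = (-0.068644, -0.000000); ×(4π/13) → (-0.066354, -0.000000). Real part: -0.066354

-0.066354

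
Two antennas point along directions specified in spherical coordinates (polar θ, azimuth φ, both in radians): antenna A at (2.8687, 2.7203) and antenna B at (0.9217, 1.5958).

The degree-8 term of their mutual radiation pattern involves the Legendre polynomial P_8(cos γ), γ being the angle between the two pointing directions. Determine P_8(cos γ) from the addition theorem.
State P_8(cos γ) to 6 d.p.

-0.102315

Expand P_8 via completeness: Σ_{m} conj(Y_{8,m}) at Ω₁ times Y_{8,m} at Ω₂ —
  m=-8: Y*=-0.00001 + 0.00000j  Y=0.08194 - 0.01661j  product -0.00000 + 0.00000j
  m=-7: Y*=-0.00020 - 0.00004j  Y=0.04419 + 0.24987j  product 0.00000 - 0.00005j
  m=-6: Y*=-0.00152 - 0.00107j  Y=-0.42624 + 0.06443j  product 0.00072 + 0.00036j
  m=-5: Y*=-0.00620 - 0.01045j  Y=-0.04878 - 0.38815j  product -0.00375 + 0.00292j
  m=-4: Y*=-0.00668 - 0.05815j  Y=0.02410 - 0.00242j  product -0.00030 - 0.00139j
  m=-3: Y*=0.06184 - 0.19510j  Y=-0.02587 - 0.34424j  product -0.06876 - 0.01624j
  m=-2: Y*=0.32231 - 0.36146j  Y=0.21628 - 0.01082j  product 0.06580 - 0.08166j
  m=-1: Y*=0.57358 - 0.25704j  Y=-0.00642 - 0.25656j  product -0.06963 - 0.14551j
  m=+0: Y*=0.05182 + 0.00000j  Y=0.25942 + 0.00000j  product 0.01344 + 0.00000j
  m=+1: Y*=-0.57358 - 0.25704j  Y=0.00642 - 0.25656j  product -0.06963 + 0.14551j
  m=+2: Y*=0.32231 + 0.36146j  Y=0.21628 + 0.01082j  product 0.06580 + 0.08166j
  m=+3: Y*=-0.06184 - 0.19510j  Y=0.02587 - 0.34424j  product -0.06876 + 0.01624j
  m=+4: Y*=-0.00668 + 0.05815j  Y=0.02410 + 0.00242j  product -0.00030 + 0.00139j
  m=+5: Y*=0.00620 - 0.01045j  Y=0.04878 - 0.38815j  product -0.00375 - 0.00292j
  m=+6: Y*=-0.00152 + 0.00107j  Y=-0.42624 - 0.06443j  product 0.00072 - 0.00036j
  m=+7: Y*=0.00020 - 0.00004j  Y=-0.04419 + 0.24987j  product 0.00000 + 0.00005j
  m=+8: Y*=-0.00001 - 0.00000j  Y=0.08194 + 0.01661j  product -0.00000 - 0.00000j
Total Σ_m = -0.13841 - 0.00000j. Multiply by 0.739198: -0.10232 - 0.00000j. P_8(cos γ) = -0.102315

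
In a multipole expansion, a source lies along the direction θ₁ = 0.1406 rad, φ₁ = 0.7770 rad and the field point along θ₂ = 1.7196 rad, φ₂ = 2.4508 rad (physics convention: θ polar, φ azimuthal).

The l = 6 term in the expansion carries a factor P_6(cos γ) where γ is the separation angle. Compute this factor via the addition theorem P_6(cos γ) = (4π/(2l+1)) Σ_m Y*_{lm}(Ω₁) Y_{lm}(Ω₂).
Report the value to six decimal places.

-0.155295

Term-by-term m-sum for l=6 (normalisation 4π/13 = 0.966644):
  m=-6: Y*=(-0.000000, -0.000004)  Y=(-0.242972, -0.381052)  product (-0.000001, 0.000001)
  m=-5: Y*=(-0.000066, -0.000061)  Y=(-0.223332, -0.072124)  product (0.000010, 0.000018)
  m=-4: Y*=(-0.001346, 0.000045)  Y=(0.240452, -0.095600)  product (-0.000319, 0.000140)
  m=-3: Y*=(-0.009520, 0.010013)  Y=(0.123874, -0.225899)  product (0.001083, 0.003391)
  m=-2: Y*=(0.001619, 0.096377)  Y=(0.037164, 0.194065)  product (-0.018643, 0.003896)
  m=-1: Y*=(0.297772, 0.292812)  Y=(0.202818, 0.167664)  product (0.011300, 0.109313)
  m=+0: Y*=(0.816532, -0.000000)  Y=(-0.180655, 0.000000)  product (-0.147511, 0.000000)
  m=+1: Y*=(-0.297772, 0.292812)  Y=(-0.202818, 0.167664)  product (0.011300, -0.109313)
  m=+2: Y*=(0.001619, -0.096377)  Y=(0.037164, -0.194065)  product (-0.018643, -0.003896)
  m=+3: Y*=(0.009520, 0.010013)  Y=(-0.123874, -0.225899)  product (0.001083, -0.003391)
  m=+4: Y*=(-0.001346, -0.000045)  Y=(0.240452, 0.095600)  product (-0.000319, -0.000140)
  m=+5: Y*=(0.000066, -0.000061)  Y=(0.223332, -0.072124)  product (0.000010, -0.000018)
  m=+6: Y*=(-0.000000, 0.000004)  Y=(-0.242972, 0.381052)  product (-0.000001, -0.000001)
Accumulated sum (-0.160653, 0.000000); after 4π/(2l+1) scaling, (-0.155295, 0.000000) ⇒ P_6 = -0.155295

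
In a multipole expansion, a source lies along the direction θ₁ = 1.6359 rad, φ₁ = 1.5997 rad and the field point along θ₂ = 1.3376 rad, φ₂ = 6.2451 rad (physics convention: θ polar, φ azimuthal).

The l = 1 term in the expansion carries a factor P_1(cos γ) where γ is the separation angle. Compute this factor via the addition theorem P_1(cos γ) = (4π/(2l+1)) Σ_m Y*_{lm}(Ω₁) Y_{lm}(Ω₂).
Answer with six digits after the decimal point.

Addition theorem: P_1(cos γ) = (4π/3) Σ_m Y*_{lm}(Ω₁) Y_{lm}(Ω₂), m = −1…1:
  [-1]  conj(Y_{1,-1})(Ω₁) = -0.009964+0.344618i ; Y_{1,-1}(Ω₂) = +0.335899+0.012799i ; Δ = -0.007757+0.115629i
  [+0]  conj(Y_{1,0})(Ω₁) = -0.031787-0.000000i ; Y_{1,0}(Ω₂) = +0.112910+0.000000i ; Δ = -0.003589-0.000000i
  [+1]  conj(Y_{1,1})(Ω₁) = +0.009964+0.344618i ; Y_{1,1}(Ω₂) = -0.335899+0.012799i ; Δ = -0.007757-0.115629i
Total Σ_m = -0.019104+0.000000i. Multiply by 4.188790: -0.080023+0.000000i. P_1(cos γ) = -0.080023

-0.080023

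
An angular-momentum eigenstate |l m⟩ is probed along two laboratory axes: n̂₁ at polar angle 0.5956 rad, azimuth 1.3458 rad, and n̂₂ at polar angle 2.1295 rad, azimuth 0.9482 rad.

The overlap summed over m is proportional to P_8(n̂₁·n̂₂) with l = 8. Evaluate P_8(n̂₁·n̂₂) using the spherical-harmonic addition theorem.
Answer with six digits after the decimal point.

0.273437

Summing Y*_{l m}(θ₁,φ₁)·Y_{l m}(θ₂,φ₂) over m ∈ [−8, 8]; prefactor 4π/(2·8+1) = 0.739198:
  m=-8: Y*=-0.001149-0.004925i  Y=+0.036528-0.132822i  product -0.000696-0.000027i
  m=-7: Y*=-0.029849+0.000125i  Y=-0.323079+0.119478i  product +0.009629-0.003607i
  m=-6: Y*=-0.023849+0.106243i  Y=+0.372770+0.251747i  product -0.035637+0.033600i
  m=-5: Y*=+0.245668+0.117405i  Y=-0.006567-0.229462i  product +0.025327-0.057142i
  m=-4: Y*=+0.285511-0.359778i  Y=+0.163246-0.124411i  product +0.001848-0.094253i
  m=-3: Y*=-0.279003-0.348577i  Y=-0.331067-0.101321i  product +0.057051+0.143671i
  m=-2: Y*=-0.043807+0.021161i  Y=-0.011466-0.033963i  product +0.001221+0.001245i
  m=-1: Y*=-0.089067-0.389157i  Y=-0.202294+0.281810i  product +0.127686+0.053624i
  m=+0: Y*=-0.186818-0.000000i  Y=+0.015770+0.000000i  product -0.002946-0.000000i
  m=+1: Y*=+0.089067-0.389157i  Y=+0.202294+0.281810i  product +0.127686-0.053624i
  m=+2: Y*=-0.043807-0.021161i  Y=-0.011466+0.033963i  product +0.001221-0.001245i
  m=+3: Y*=+0.279003-0.348577i  Y=+0.331067-0.101321i  product +0.057051-0.143671i
  m=+4: Y*=+0.285511+0.359778i  Y=+0.163246+0.124411i  product +0.001848+0.094253i
  m=+5: Y*=-0.245668+0.117405i  Y=+0.006567-0.229462i  product +0.025327+0.057142i
  m=+6: Y*=-0.023849-0.106243i  Y=+0.372770-0.251747i  product -0.035637-0.033600i
  m=+7: Y*=+0.029849+0.000125i  Y=+0.323079+0.119478i  product +0.009629+0.003607i
  m=+8: Y*=-0.001149+0.004925i  Y=+0.036528+0.132822i  product -0.000696+0.000027i
Total Σ_m = +0.369910+0.000000i. Multiply by 0.739198: +0.273437+0.000000i. P_8(cos γ) = 0.273437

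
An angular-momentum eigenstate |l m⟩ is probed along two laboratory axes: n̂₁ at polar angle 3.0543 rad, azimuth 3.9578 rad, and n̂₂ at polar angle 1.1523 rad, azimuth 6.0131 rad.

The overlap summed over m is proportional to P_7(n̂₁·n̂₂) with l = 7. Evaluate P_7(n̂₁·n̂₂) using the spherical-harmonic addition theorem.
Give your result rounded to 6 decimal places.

-0.090706

Summing Y*_{l m}(θ₁,φ₁)·Y_{l m}(θ₂,φ₂) over m ∈ [−7, 7]; prefactor 4π/(2·7+1) = 0.837758:
  [-7]  conj(Y_{7,-7})(Ω₁) = (-0.000000, 0.000000) ; Y_{7,-7}(Ω₂) = (-0.083577, 0.252369) ; Δ = (-0.000000, -0.000000)
  [-6]  conj(Y_{7,-6})(Ω₁) = (-0.000000, 0.000001) ; Y_{7,-6}(Ω₂) = (-0.021986, 0.441872) ; Δ = (-0.000000, -0.000000)
  [-5]  conj(Y_{7,-5})(Ω₁) = (0.000013, 0.000018) ; Y_{7,-5}(Ω₂) = (0.058584, 0.261527) ; Δ = (-0.000004, 0.000004)
  [-4]  conj(Y_{7,-4})(Ω₁) = (0.000415, 0.000051) ; Y_{7,-4}(Ω₂) = (-0.083519, -0.156411) ; Δ = (-0.000027, -0.000069)
  [-3]  conj(Y_{7,-3})(Ω₁) = (0.004418, -0.003669) ; Y_{7,-3}(Ω₂) = (-0.232668, -0.244532) ; Δ = (-0.001925, -0.000227)
  [-2]  conj(Y_{7,-2})(Ω₁) = (0.003405, -0.055184) ; Y_{7,-2}(Ω₂) = (0.033403, 0.020030) ; Δ = (0.001219, -0.001775)
  [-1]  conj(Y_{7,-1})(Ω₁) = (-0.231775, -0.246516) ; Y_{7,-1}(Ω₂) = (0.322107, 0.089175) ; Δ = (-0.052673, -0.100073)
  [+0]  conj(Y_{7,0})(Ω₁) = (-0.979031, -0.000000) ; Y_{7,0}(Ω₂) = (0.001483, 0.000000) ; Δ = (-0.001452, -0.000000)
  [+1]  conj(Y_{7,1})(Ω₁) = (0.231775, -0.246516) ; Y_{7,1}(Ω₂) = (-0.322107, 0.089175) ; Δ = (-0.052673, 0.100073)
  [+2]  conj(Y_{7,2})(Ω₁) = (0.003405, 0.055184) ; Y_{7,2}(Ω₂) = (0.033403, -0.020030) ; Δ = (0.001219, 0.001775)
  [+3]  conj(Y_{7,3})(Ω₁) = (-0.004418, -0.003669) ; Y_{7,3}(Ω₂) = (0.232668, -0.244532) ; Δ = (-0.001925, 0.000227)
  [+4]  conj(Y_{7,4})(Ω₁) = (0.000415, -0.000051) ; Y_{7,4}(Ω₂) = (-0.083519, 0.156411) ; Δ = (-0.000027, 0.000069)
  [+5]  conj(Y_{7,5})(Ω₁) = (-0.000013, 0.000018) ; Y_{7,5}(Ω₂) = (-0.058584, 0.261527) ; Δ = (-0.000004, -0.000004)
  [+6]  conj(Y_{7,6})(Ω₁) = (-0.000000, -0.000001) ; Y_{7,6}(Ω₂) = (-0.021986, -0.441872) ; Δ = (-0.000000, 0.000000)
  [+7]  conj(Y_{7,7})(Ω₁) = (0.000000, 0.000000) ; Y_{7,7}(Ω₂) = (0.083577, 0.252369) ; Δ = (-0.000000, 0.000000)
Accumulated sum (-0.108272, -0.000000); after 4π/(2l+1) scaling, (-0.090706, -0.000000) ⇒ P_7 = -0.090706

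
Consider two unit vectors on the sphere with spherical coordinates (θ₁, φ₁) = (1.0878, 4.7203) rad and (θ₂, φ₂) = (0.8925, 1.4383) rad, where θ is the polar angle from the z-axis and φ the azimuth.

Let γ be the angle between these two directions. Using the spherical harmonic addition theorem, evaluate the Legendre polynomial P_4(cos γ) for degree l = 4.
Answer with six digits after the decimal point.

-0.096743

Term-by-term m-sum for l=4 (normalisation 4π/9 = 1.396263):
  m=-4: Y*=0.27208 + 0.00861j  Y=0.14035 + 0.08223j  product 0.03748 + 0.02358j
  m=-3: Y*=-0.00958 + 0.40366j  Y=-0.14352 + 0.34186j  product -0.13662 - 0.06121j
  m=-2: Y*=-0.13376 - 0.00212j  Y=-0.34372 - 0.09328j  product 0.04578 + 0.01320j
  m=-1: Y*=-0.00229 + 0.28994j  Y=-0.00745 + 0.05590j  product -0.01619 - 0.00229j
  m=+0: Y*=-0.19492 + 0.00000j  Y=-0.35819 + 0.00000j  product 0.06982 + 0.00000j
  m=+1: Y*=0.00229 + 0.28994j  Y=0.00745 + 0.05590j  product -0.01619 + 0.00229j
  m=+2: Y*=-0.13376 + 0.00212j  Y=-0.34372 + 0.09328j  product 0.04578 - 0.01320j
  m=+3: Y*=0.00958 + 0.40366j  Y=0.14352 + 0.34186j  product -0.13662 + 0.06121j
  m=+4: Y*=0.27208 - 0.00861j  Y=0.14035 - 0.08223j  product 0.03748 - 0.02358j
Total Σ_m = -0.06929 + 0.00000j. Multiply by 1.396263: -0.09674 + 0.00000j. P_4(cos γ) = -0.096743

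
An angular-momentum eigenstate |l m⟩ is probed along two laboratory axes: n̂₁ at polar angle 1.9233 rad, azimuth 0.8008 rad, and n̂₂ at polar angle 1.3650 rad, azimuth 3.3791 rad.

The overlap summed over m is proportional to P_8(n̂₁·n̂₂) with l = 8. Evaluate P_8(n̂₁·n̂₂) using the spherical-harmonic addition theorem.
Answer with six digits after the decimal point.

Summing Y*_{l m}(θ₁,φ₁)·Y_{l m}(θ₂,φ₂) over m ∈ [−8, 8]; prefactor 4π/(2·8+1) = 0.739198:
  m=-8: +0.307879+0.038128i × -0.140520-0.411235i = -0.027583-0.131968i  (running Σ = -0.027583-0.131968i)
  m=-7: -0.355651+0.286184i × +0.033249+0.361351i = -0.115238-0.119000i  (running Σ = -0.142821-0.250968i)
  m=-6: +0.018703-0.201812i × -0.017973+0.122437i = +0.024373+0.005917i  (running Σ = -0.118448-0.245051i)
  m=-5: -0.161192-0.188148i × +0.132572-0.328801i = -0.083233+0.028057i  (running Σ = -0.201681-0.216994i)
  m=-4: +0.307953+0.018996i × +0.004995-0.006985i = +0.001671-0.002056i  (running Σ = -0.200010-0.219050i)
  m=-3: +0.083821-0.076412i × -0.251148+0.216973i = -0.004472+0.037378i  (running Σ = -0.204482-0.181672i)
  m=-2: -0.010009+0.324842i × +0.038223-0.019658i = +0.006003+0.012613i  (running Σ = -0.198479-0.169059i)
  m=-1: +0.036878+0.038032i × +0.309054-0.074815i = +0.014243+0.008995i  (running Σ = -0.184236-0.160064i)
  m=0: -0.325044-0.000000i × -0.058026+0.000000i = +0.018861+0.000000i  (running Σ = -0.165375-0.160064i)
  m=1: -0.036878+0.038032i × -0.309054-0.074815i = +0.014243-0.008995i  (running Σ = -0.151132-0.169059i)
  m=2: -0.010009-0.324842i × +0.038223+0.019658i = +0.006003-0.012613i  (running Σ = -0.145129-0.181672i)
  m=3: -0.083821-0.076412i × +0.251148+0.216973i = -0.004472-0.037378i  (running Σ = -0.149601-0.219050i)
  m=4: +0.307953-0.018996i × +0.004995+0.006985i = +0.001671+0.002056i  (running Σ = -0.147931-0.216994i)
  m=5: +0.161192-0.188148i × -0.132572-0.328801i = -0.083233-0.028057i  (running Σ = -0.231163-0.245051i)
  m=6: +0.018703+0.201812i × -0.017973-0.122437i = +0.024373-0.005917i  (running Σ = -0.206790-0.250968i)
  m=7: +0.355651+0.286184i × -0.033249+0.361351i = -0.115238+0.119000i  (running Σ = -0.322028-0.131968i)
  m=8: +0.307879-0.038128i × -0.140520+0.411235i = -0.027583+0.131968i  (running Σ = -0.349611+0.000000i)
Accumulated sum -0.349611+0.000000i; after 4π/(2l+1) scaling, -0.258432+0.000000i ⇒ P_8 = -0.258432

-0.258432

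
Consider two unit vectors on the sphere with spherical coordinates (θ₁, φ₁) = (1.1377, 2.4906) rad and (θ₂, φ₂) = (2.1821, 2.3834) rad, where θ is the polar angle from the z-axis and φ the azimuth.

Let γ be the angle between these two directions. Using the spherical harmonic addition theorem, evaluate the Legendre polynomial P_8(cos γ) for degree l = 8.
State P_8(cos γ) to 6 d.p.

-0.078739

Term-by-term m-sum for l=8 (normalisation 4π/17 = 0.739198):
  m=-8: 0.11292 + 0.20890j × 0.10178 - 0.02251j = 0.01619 + 0.01872j  (running Σ = 0.01619 + 0.01872j)
  m=-7: 0.06799 - 0.43389j × 0.16378 - 0.24201j = -0.09387 - 0.08752j  (running Σ = -0.07767 - 0.06880j)
  m=-6: -0.24949 + 0.23920j × -0.07270 - 0.44142j = 0.12373 + 0.09274j  (running Σ = 0.04605 + 0.02394j)
  m=-5: -0.07478 + 0.00851j × -0.26570 - 0.20172j = 0.02159 + 0.01282j  (running Σ = 0.06764 + 0.03676j)
  m=-4: 0.30826 + 0.18378j × 0.07737 - 0.00845j = 0.02540 + 0.01161j  (running Σ = 0.09304 + 0.04837j)
  m=-3: -0.03778 - 0.09400j × 0.23742 - 0.27972j = -0.03527 - 0.01175j  (running Σ = 0.05778 + 0.03663j)
  m=-2: 0.08169 - 0.29654j × -0.00629 - 0.11554j = -0.03478 - 0.00757j  (running Σ = 0.02300 + 0.02905j)
  m=-1: -0.13234 + 0.10082j × 0.23052 + 0.21831j = -0.05252 - 0.00565j  (running Σ = -0.02952 + 0.02340j)
  m=0: -0.28515 + 0.00000j × 0.16654 + 0.00000j = -0.04749 + 0.00000j  (running Σ = -0.07700 + 0.02340j)
  m=1: 0.13234 + 0.10082j × -0.23052 + 0.21831j = -0.05252 + 0.00565j  (running Σ = -0.12952 + 0.02905j)
  m=2: 0.08169 + 0.29654j × -0.00629 + 0.11554j = -0.03478 + 0.00757j  (running Σ = -0.16430 + 0.03663j)
  m=3: 0.03778 - 0.09400j × -0.23742 - 0.27972j = -0.03527 + 0.01175j  (running Σ = -0.19956 + 0.04837j)
  m=4: 0.30826 - 0.18378j × 0.07737 + 0.00845j = 0.02540 - 0.01161j  (running Σ = -0.17416 + 0.03676j)
  m=5: 0.07478 + 0.00851j × 0.26570 - 0.20172j = 0.02159 - 0.01282j  (running Σ = -0.15257 + 0.02394j)
  m=6: -0.24949 - 0.23920j × -0.07270 + 0.44142j = 0.12373 - 0.09274j  (running Σ = -0.02884 - 0.06880j)
  m=7: -0.06799 - 0.43389j × -0.16378 - 0.24201j = -0.09387 + 0.08752j  (running Σ = -0.12271 + 0.01872j)
  m=8: 0.11292 - 0.20890j × 0.10178 + 0.02251j = 0.01619 - 0.01872j  (running Σ = -0.10652 + 0.00000j)
Σ over m = -0.10652 + 0.00000j; ×(4π/17) → -0.07874 + 0.00000j. Real part: -0.078739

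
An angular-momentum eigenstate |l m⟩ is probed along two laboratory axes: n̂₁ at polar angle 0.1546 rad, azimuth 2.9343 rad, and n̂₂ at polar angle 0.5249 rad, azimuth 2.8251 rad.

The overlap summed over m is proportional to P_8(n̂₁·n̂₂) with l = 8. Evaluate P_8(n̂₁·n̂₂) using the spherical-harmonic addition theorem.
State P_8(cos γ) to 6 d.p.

-0.313055

Summing Y*_{l m}(θ₁,φ₁)·Y_{l m}(θ₂,φ₂) over m ∈ [−8, 8]; prefactor 4π/(2·8+1) = 0.739198:
  term(m=-8) = +0.000000+0.000000i   from Y*(Ω₁)=-0.000000-0.000000i, Y(Ω₂)=-0.001681+0.001174i
  term(m=-7) = +0.000000+0.000000i   from Y*(Ω₁)=-0.000000+0.000004i, Y(Ω₂)=+0.008509-0.011318i
  term(m=-6) = +0.000003+0.000003i   from Y*(Ω₁)=+0.000022-0.000065i, Y(Ω₂)=-0.019662+0.057749i
  term(m=-5) = +0.000127+0.000077i   from Y*(Ω₁)=-0.000412+0.000697i, Y(Ω₂)=+0.002136-0.183082i
  term(m=-4) = +0.002484+0.001160i   from Y*(Ω₁)=+0.004827-0.005269i, Y(Ω₂)=+0.115139+0.365948i
  term(m=-3) = +0.022669+0.007704i   from Y*(Ω₁)=-0.037878+0.027149i, Y(Ω₂)=-0.299062-0.417742i
  term(m=-2) = +0.060481+0.013423i   from Y*(Ω₁)=+0.195904-0.086216i, Y(Ω₂)=+0.233372+0.171224i
  term(m=-1) = -0.157943-0.017316i   from Y*(Ω₁)=-0.598273+0.125825i, Y(Ω₂)=+0.246986+0.080888i
  term(m=+0) = -0.279148+0.000000i   from Y*(Ω₁)=+0.713598-0.000000i, Y(Ω₂)=-0.391183+0.000000i
  term(m=+1) = -0.157943+0.017316i   from Y*(Ω₁)=+0.598273+0.125825i, Y(Ω₂)=-0.246986+0.080888i
  term(m=+2) = +0.060481-0.013423i   from Y*(Ω₁)=+0.195904+0.086216i, Y(Ω₂)=+0.233372-0.171224i
  term(m=+3) = +0.022669-0.007704i   from Y*(Ω₁)=+0.037878+0.027149i, Y(Ω₂)=+0.299062-0.417742i
  term(m=+4) = +0.002484-0.001160i   from Y*(Ω₁)=+0.004827+0.005269i, Y(Ω₂)=+0.115139-0.365948i
  term(m=+5) = +0.000127-0.000077i   from Y*(Ω₁)=+0.000412+0.000697i, Y(Ω₂)=-0.002136-0.183082i
  term(m=+6) = +0.000003-0.000003i   from Y*(Ω₁)=+0.000022+0.000065i, Y(Ω₂)=-0.019662-0.057749i
  term(m=+7) = +0.000000-0.000000i   from Y*(Ω₁)=+0.000000+0.000004i, Y(Ω₂)=-0.008509-0.011318i
  term(m=+8) = +0.000000-0.000000i   from Y*(Ω₁)=-0.000000+0.000000i, Y(Ω₂)=-0.001681-0.001174i
Σ over m = -0.423506+0.000000i; ×(4π/17) → -0.313055+0.000000i. Real part: -0.313055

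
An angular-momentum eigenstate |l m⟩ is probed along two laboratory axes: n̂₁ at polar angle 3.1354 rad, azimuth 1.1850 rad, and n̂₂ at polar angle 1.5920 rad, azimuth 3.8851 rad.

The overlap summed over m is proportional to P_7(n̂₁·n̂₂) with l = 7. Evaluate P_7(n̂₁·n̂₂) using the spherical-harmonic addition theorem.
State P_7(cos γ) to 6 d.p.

-0.034059

Expand P_7 via completeness: Σ_{m} conj(Y_{7,m}) at Ω₁ times Y_{7,m} at Ω₂ —
  m=-7: -0.000000+0.000000i × -0.235914-0.439998i = +0.000000-0.000000i  (running Σ = +0.000000-0.000000i)
  m=-6: -0.000000-0.000000i × +0.009853-0.038370i = -0.000000+0.000000i  (running Σ = -0.000000+0.000000i)
  m=-5: +0.000000-0.000000i × -0.305593+0.198448i = -0.000000+0.000000i  (running Σ = -0.000000+0.000000i)
  m=-4: -0.000000+0.000000i × -0.045893-0.007763i = +0.000000-0.000000i  (running Σ = +0.000000-0.000000i)
  m=-3: -0.000002-0.000001i × +0.201276+0.259488i = -0.000000-0.000001i  (running Σ = -0.000000-0.000001i)
  m=-2: +0.000206-0.000201i × -0.004148+0.049399i = +0.000009+0.000011i  (running Σ = +0.000009+0.000010i)
  m=-1: +0.009524+0.023448i × +0.232187-0.213506i = +0.007218+0.003411i  (running Σ = +0.007226+0.003421i)
  m=0: -1.091962-0.000000i × +0.050467+0.000000i = -0.055108-0.000000i  (running Σ = -0.047882+0.003421i)
  m=1: -0.009524+0.023448i × -0.232187-0.213506i = +0.007218-0.003411i  (running Σ = -0.040664+0.000010i)
  m=2: +0.000206+0.000201i × -0.004148-0.049399i = +0.000009-0.000011i  (running Σ = -0.040655-0.000001i)
  m=3: +0.000002-0.000001i × -0.201276+0.259488i = -0.000000+0.000001i  (running Σ = -0.040655-0.000000i)
  m=4: -0.000000-0.000000i × -0.045893+0.007763i = +0.000000+0.000000i  (running Σ = -0.040655+0.000000i)
  m=5: -0.000000-0.000000i × +0.305593+0.198448i = -0.000000-0.000000i  (running Σ = -0.040655+0.000000i)
  m=6: -0.000000+0.000000i × +0.009853+0.038370i = -0.000000-0.000000i  (running Σ = -0.040655-0.000000i)
  m=7: +0.000000+0.000000i × +0.235914-0.439998i = +0.000000+0.000000i  (running Σ = -0.040655+0.000000i)
Σ over m = -0.040655+0.000000i; ×(4π/15) → -0.034059+0.000000i. Real part: -0.034059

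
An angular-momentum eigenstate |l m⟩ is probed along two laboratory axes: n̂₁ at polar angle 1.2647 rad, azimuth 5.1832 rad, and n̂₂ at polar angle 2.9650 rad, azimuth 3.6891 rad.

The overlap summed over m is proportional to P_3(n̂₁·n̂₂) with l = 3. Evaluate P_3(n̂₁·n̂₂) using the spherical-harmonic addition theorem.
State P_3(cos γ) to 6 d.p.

Expand P_3 via completeness: Σ_{m} conj(Y_{3,m}) at Ω₁ times Y_{3,m} at Ω₂ —
  term(m=-3) = -0.00019 - 0.00080j   from Y*(Ω₁)=-0.35718 + 0.05704j, Y(Ω₂)=0.00016 + 0.00226j
  term(m=-2) = 0.00859 - 0.00133j   from Y*(Ω₁)=-0.16477 - 0.22638j, Y(Ω₂)=-0.01422 + 0.02760j
  term(m=-1) = -0.00281 - 0.03663j   from Y*(Ω₁)=-0.07632 + 0.14994j, Y(Ω₂)=-0.18642 + 0.11366j
  term(m=+0) = 0.19413 + 0.00000j   from Y*(Ω₁)=-0.28630 + 0.00000j, Y(Ω₂)=-0.67806 + 0.00000j
  term(m=+1) = -0.00281 + 0.03663j   from Y*(Ω₁)=0.07632 + 0.14994j, Y(Ω₂)=0.18642 + 0.11366j
  term(m=+2) = 0.00859 + 0.00133j   from Y*(Ω₁)=-0.16477 + 0.22638j, Y(Ω₂)=-0.01422 - 0.02760j
  term(m=+3) = -0.00019 + 0.00080j   from Y*(Ω₁)=0.35718 + 0.05704j, Y(Ω₂)=-0.00016 + 0.00226j
Σ over m = 0.20531 - 0.00000j; ×(4π/7) → 0.36857 - 0.00000j. Real part: 0.368571

0.368571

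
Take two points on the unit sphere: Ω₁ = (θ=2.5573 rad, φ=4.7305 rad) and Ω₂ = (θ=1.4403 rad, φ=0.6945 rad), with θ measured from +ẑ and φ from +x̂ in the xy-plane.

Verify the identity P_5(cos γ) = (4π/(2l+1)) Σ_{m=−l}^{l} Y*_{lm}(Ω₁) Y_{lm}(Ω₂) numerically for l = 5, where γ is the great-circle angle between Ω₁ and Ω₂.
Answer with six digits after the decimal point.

-0.190075

Expand P_5 via completeness: Σ_{m} conj(Y_{5,m}) at Ω₁ times Y_{5,m} at Ω₂ —
  term(m=-5) = +0.002509+0.010238i   from Y*(Ω₁)=+0.002143-0.023606i, Y(Ω₂)=-0.420606+0.144494i
  term(m=-4) = +0.018963+0.008836i   from Y*(Ω₁)=-0.113044-0.008204i, Y(Ω₂)=-0.172509-0.065641i
  term(m=-3) = -0.078302+0.038636i   from Y*(Ω₁)=-0.016591+0.305051i, Y(Ω₂)=+0.140199+0.249059i
  term(m=-2) = -0.020814+0.093953i   from Y*(Ω₁)=+0.467316+0.016935i, Y(Ω₂)=-0.037206+0.202396i
  term(m=-1) = -0.038472-0.047927i   from Y*(Ω₁)=+0.004558-0.251640i, Y(Ω₂)=+0.187629-0.156282i
  term(m=+0) = +0.065848+0.000000i   from Y*(Ω₁)=+0.312801-0.000000i, Y(Ω₂)=+0.210511+0.000000i
  term(m=+1) = -0.038472+0.047927i   from Y*(Ω₁)=-0.004558-0.251640i, Y(Ω₂)=-0.187629-0.156282i
  term(m=+2) = -0.020814-0.093953i   from Y*(Ω₁)=+0.467316-0.016935i, Y(Ω₂)=-0.037206-0.202396i
  term(m=+3) = -0.078302-0.038636i   from Y*(Ω₁)=+0.016591+0.305051i, Y(Ω₂)=-0.140199+0.249059i
  term(m=+4) = +0.018963-0.008836i   from Y*(Ω₁)=-0.113044+0.008204i, Y(Ω₂)=-0.172509+0.065641i
  term(m=+5) = +0.002509-0.010238i   from Y*(Ω₁)=-0.002143-0.023606i, Y(Ω₂)=+0.420606+0.144494i
Total Σ_m = -0.166383+0.000000i. Multiply by 1.142397: -0.190075+0.000000i. P_5(cos γ) = -0.190075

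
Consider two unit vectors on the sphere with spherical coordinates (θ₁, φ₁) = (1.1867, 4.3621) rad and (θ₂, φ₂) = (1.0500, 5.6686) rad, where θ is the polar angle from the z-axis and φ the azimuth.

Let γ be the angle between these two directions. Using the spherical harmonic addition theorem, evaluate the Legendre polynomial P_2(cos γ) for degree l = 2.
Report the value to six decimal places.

-0.264137

Expand P_2 via completeness: Σ_{m} conj(Y_{2,m}) at Ω₁ times Y_{2,m} at Ω₂ —
  m=-2: -0.25383 + 0.21405j × 0.09737 + 0.27385j = -0.08333 - 0.04867j  (running Σ = -0.08333 - 0.04867j)
  m=-1: -0.09211 - 0.25210j × 0.27242 + 0.19227j = 0.02338 - 0.08639j  (running Σ = -0.05995 - 0.13505j)
  m=0: -0.18253 + 0.00000j × -0.08114 + 0.00000j = 0.01481 + 0.00000j  (running Σ = -0.04514 - 0.13505j)
  m=1: 0.09211 - 0.25210j × -0.27242 + 0.19227j = 0.02338 + 0.08639j  (running Σ = -0.02176 - 0.04867j)
  m=2: -0.25383 - 0.21405j × 0.09737 - 0.27385j = -0.08333 + 0.04867j  (running Σ = -0.10510 + 0.00000j)
Total Σ_m = -0.10510 + 0.00000j. Multiply by 2.513274: -0.26414 + 0.00000j. P_2(cos γ) = -0.264137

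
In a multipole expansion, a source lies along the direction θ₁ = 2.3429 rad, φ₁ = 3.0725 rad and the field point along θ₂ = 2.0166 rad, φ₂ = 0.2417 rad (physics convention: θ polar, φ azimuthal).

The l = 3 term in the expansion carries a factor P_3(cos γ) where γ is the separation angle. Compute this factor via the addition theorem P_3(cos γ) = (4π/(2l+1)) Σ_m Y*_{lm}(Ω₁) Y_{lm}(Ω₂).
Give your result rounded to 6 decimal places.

0.394089

Summing Y*_{l m}(θ₁,φ₁)·Y_{l m}(θ₂,φ₂) over m ∈ [−3, 3]; prefactor 4π/(2·3+1) = 1.795196:
  m=-3: Y*=-0.150148+0.031576i  Y=+0.229363-0.203246i  product -0.028021+0.037759i
  m=-2: Y*=-0.362480+0.050411i  Y=-0.317631+0.166737i  product +0.106730-0.076451i
  m=-1: Y*=-0.331130+0.022915i  Y=-0.019933+0.004914i  product +0.006488-0.002084i
  m=+0: Y*=+0.147476-0.000000i  Y=+0.333143+0.000000i  product +0.049131+0.000000i
  m=+1: Y*=+0.331130+0.022915i  Y=+0.019933+0.004914i  product +0.006488+0.002084i
  m=+2: Y*=-0.362480-0.050411i  Y=-0.317631-0.166737i  product +0.106730+0.076451i
  m=+3: Y*=+0.150148+0.031576i  Y=-0.229363-0.203246i  product -0.028021-0.037759i
Σ over m = +0.219524+0.000000i; ×(4π/7) → +0.394089+0.000000i. Real part: 0.394089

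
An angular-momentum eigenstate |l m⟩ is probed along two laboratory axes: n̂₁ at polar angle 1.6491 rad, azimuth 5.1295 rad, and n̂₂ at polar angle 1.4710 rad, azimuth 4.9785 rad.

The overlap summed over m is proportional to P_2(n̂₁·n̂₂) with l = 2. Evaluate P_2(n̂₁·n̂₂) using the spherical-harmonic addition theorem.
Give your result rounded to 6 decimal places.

Summing Y*_{l m}(θ₁,φ₁)·Y_{l m}(θ₂,φ₂) over m ∈ [−2, 2]; prefactor 4π/(2·2+1) = 2.513274:
  [-2]  conj(Y_{2,-2})(Ω₁) = -0.257894-0.284391i ; Y_{2,-2}(Ω₂) = -0.329541+0.194069i ; Δ = +0.140178+0.043670i
  [-1]  conj(Y_{2,-1})(Ω₁) = -0.024407+0.055081i ; Y_{2,-1}(Ω₂) = +0.020141+0.073891i ; Δ = -0.004562-0.000694i
  [+0]  conj(Y_{2,0})(Ω₁) = -0.309602-0.000000i ; Y_{2,0}(Ω₂) = -0.306000+0.000000i ; Δ = +0.094738+0.000000i
  [+1]  conj(Y_{2,1})(Ω₁) = +0.024407+0.055081i ; Y_{2,1}(Ω₂) = -0.020141+0.073891i ; Δ = -0.004562+0.000694i
  [+2]  conj(Y_{2,2})(Ω₁) = -0.257894+0.284391i ; Y_{2,2}(Ω₂) = -0.329541-0.194069i ; Δ = +0.140178-0.043670i
Accumulated sum +0.365971+0.000000i; after 4π/(2l+1) scaling, +0.919786+0.000000i ⇒ P_2 = 0.919786

0.919786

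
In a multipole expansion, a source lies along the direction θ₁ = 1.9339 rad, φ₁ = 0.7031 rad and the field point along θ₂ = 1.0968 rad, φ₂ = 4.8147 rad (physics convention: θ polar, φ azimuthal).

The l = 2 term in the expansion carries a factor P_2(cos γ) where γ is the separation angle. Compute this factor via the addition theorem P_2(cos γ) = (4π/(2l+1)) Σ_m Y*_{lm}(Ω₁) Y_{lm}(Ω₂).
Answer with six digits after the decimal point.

Summing Y*_{l m}(θ₁,φ₁)·Y_{l m}(θ₂,φ₂) over m ∈ [−2, 2]; prefactor 4π/(2·2+1) = 2.513274:
  m=-2: (0.055308, 0.332983) × (-0.299417, 0.062137) = (-0.037251, -0.096264)  (running Σ = (-0.037251, -0.096264))
  m=-1: (-0.195670, -0.165850) × (0.032044, 0.312109) = (0.045493, -0.066385)  (running Σ = (0.008242, -0.162649))
  m=0: (-0.196031, -0.000000) × (-0.118263, 0.000000) = (0.023183, 0.000000)  (running Σ = (0.031426, -0.162649))
  m=1: (0.195670, -0.165850) × (-0.032044, 0.312109) = (0.045493, 0.066385)  (running Σ = (0.076919, -0.096264))
  m=2: (0.055308, -0.332983) × (-0.299417, -0.062137) = (-0.037251, 0.096264)  (running Σ = (0.039668, 0.000000))
Σ over m = (0.039668, 0.000000); ×(4π/5) → (0.099696, 0.000000). Real part: 0.099696

0.099696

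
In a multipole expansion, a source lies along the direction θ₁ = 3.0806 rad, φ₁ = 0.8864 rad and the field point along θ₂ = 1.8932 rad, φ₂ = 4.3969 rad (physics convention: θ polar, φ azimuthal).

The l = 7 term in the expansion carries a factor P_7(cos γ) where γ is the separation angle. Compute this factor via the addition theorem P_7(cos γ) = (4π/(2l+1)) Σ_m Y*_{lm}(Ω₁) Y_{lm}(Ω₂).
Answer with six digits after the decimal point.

Summing Y*_{l m}(θ₁,φ₁)·Y_{l m}(θ₂,φ₂) over m ∈ [−7, 7]; prefactor 4π/(2·7+1) = 0.837758:
  [-7]  conj(Y_{7,-7})(Ω₁) = +0.000000-0.000000i ; Y_{7,-7}(Ω₂) = +0.277448+0.205551i ; Δ = +0.000000+0.000000i
  [-6]  conj(Y_{7,-6})(Ω₁) = -0.000000+0.000000i ; Y_{7,-6}(Ω₂) = -0.136641+0.409396i ; Δ = -0.000000-0.000000i
  [-5]  conj(Y_{7,-5})(Ω₁) = -0.000001-0.000004i ; Y_{7,-5}(Ω₂) = -0.085930-0.000571i ; Δ = +0.000000+0.000000i
  [-4]  conj(Y_{7,-4})(Ω₁) = +0.000093+0.000040i ; Y_{7,-4}(Ω₂) = +0.096944+0.303852i ; Δ = -0.000003+0.000032i
  [-3]  conj(Y_{7,-3})(Ω₁) = -0.001758+0.000920i ; Y_{7,-3}(Ω₂) = -0.167324+0.120551i ; Δ = +0.000183-0.000366i
  [-2]  conj(Y_{7,-2})(Ω₁) = +0.005512-0.026915i ; Y_{7,-2}(Ω₂) = +0.194384+0.142020i ; Δ = +0.004894-0.004449i
  [-1]  conj(Y_{7,-1})(Ω₁) = +0.153609+0.188256i ; Y_{7,-1}(Ω₂) = -0.075156+0.230263i ; Δ = -0.054893+0.021222i
  [+0]  conj(Y_{7,0})(Ω₁) = -1.036375-0.000000i ; Y_{7,0}(Ω₂) = +0.214774+0.000000i ; Δ = -0.222587-0.000000i
  [+1]  conj(Y_{7,1})(Ω₁) = -0.153609+0.188256i ; Y_{7,1}(Ω₂) = +0.075156+0.230263i ; Δ = -0.054893-0.021222i
  [+2]  conj(Y_{7,2})(Ω₁) = +0.005512+0.026915i ; Y_{7,2}(Ω₂) = +0.194384-0.142020i ; Δ = +0.004894+0.004449i
  [+3]  conj(Y_{7,3})(Ω₁) = +0.001758+0.000920i ; Y_{7,3}(Ω₂) = +0.167324+0.120551i ; Δ = +0.000183+0.000366i
  [+4]  conj(Y_{7,4})(Ω₁) = +0.000093-0.000040i ; Y_{7,4}(Ω₂) = +0.096944-0.303852i ; Δ = -0.000003-0.000032i
  [+5]  conj(Y_{7,5})(Ω₁) = +0.000001-0.000004i ; Y_{7,5}(Ω₂) = +0.085930-0.000571i ; Δ = +0.000000-0.000000i
  [+6]  conj(Y_{7,6})(Ω₁) = -0.000000-0.000000i ; Y_{7,6}(Ω₂) = -0.136641-0.409396i ; Δ = -0.000000+0.000000i
  [+7]  conj(Y_{7,7})(Ω₁) = -0.000000-0.000000i ; Y_{7,7}(Ω₂) = -0.277448+0.205551i ; Δ = +0.000000-0.000000i
Total Σ_m = -0.322225+0.000000i. Multiply by 0.837758: -0.269946+0.000000i. P_7(cos γ) = -0.269946

-0.269946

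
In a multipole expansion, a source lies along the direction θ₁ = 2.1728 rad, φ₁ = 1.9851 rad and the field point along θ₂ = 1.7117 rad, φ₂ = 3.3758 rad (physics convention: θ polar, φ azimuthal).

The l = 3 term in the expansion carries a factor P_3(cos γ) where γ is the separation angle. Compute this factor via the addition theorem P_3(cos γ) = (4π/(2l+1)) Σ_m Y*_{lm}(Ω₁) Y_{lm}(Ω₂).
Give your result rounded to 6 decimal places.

-0.309808

Summing Y*_{l m}(θ₁,φ₁)·Y_{l m}(θ₂,φ₂) over m ∈ [−3, 3]; prefactor 4π/(2·3+1) = 1.795196:
  m=-3: Y*=0.22115 - 0.07523j  Y=-0.30903 + 0.26168j  product -0.04866 + 0.08112j
  m=-2: Y*=0.26573 + 0.28975j  Y=-0.12554 + 0.06352j  product -0.05176 - 0.01950j
  m=-1: Y*=-0.06471 + 0.14714j  Y=0.28055 - 0.06693j  product -0.00830 + 0.04561j
  m=+0: Y*=0.29513 + 0.00000j  Y=0.15206 + 0.00000j  product 0.04488 + 0.00000j
  m=+1: Y*=0.06471 + 0.14714j  Y=-0.28055 - 0.06693j  product -0.00830 - 0.04561j
  m=+2: Y*=0.26573 - 0.28975j  Y=-0.12554 - 0.06352j  product -0.05176 + 0.01950j
  m=+3: Y*=-0.22115 - 0.07523j  Y=0.30903 + 0.26168j  product -0.04866 - 0.08112j
Total Σ_m = -0.17258 + 0.00000j. Multiply by 1.795196: -0.30981 + 0.00000j. P_3(cos γ) = -0.309808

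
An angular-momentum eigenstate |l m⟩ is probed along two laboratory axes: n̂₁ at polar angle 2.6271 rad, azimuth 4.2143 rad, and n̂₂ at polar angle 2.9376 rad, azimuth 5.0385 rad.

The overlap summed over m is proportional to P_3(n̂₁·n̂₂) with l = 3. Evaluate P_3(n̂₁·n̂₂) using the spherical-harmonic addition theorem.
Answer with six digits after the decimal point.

Term-by-term m-sum for l=3 (normalisation 4π/7 = 1.795196):
  m=-3: Y*=+0.049572+0.003801i  Y=-0.002878-0.001937i  product -0.000135-0.000107i
  m=-2: Y*=+0.117096-0.180842i  Y=+0.032641-0.024929i  product -0.000686-0.008822i
  m=-1: Y*=-0.211921-0.389687i  Y=+0.079593+0.235352i  product +0.074846-0.080892i
  m=+0: Y*=-0.256391-0.000000i  Y=-0.655891+0.000000i  product +0.168165+0.000000i
  m=+1: Y*=+0.211921-0.389687i  Y=-0.079593+0.235352i  product +0.074846+0.080892i
  m=+2: Y*=+0.117096+0.180842i  Y=+0.032641+0.024929i  product -0.000686+0.008822i
  m=+3: Y*=-0.049572+0.003801i  Y=+0.002878-0.001937i  product -0.000135+0.000107i
Accumulated sum +0.316214+0.000000i; after 4π/(2l+1) scaling, +0.567667+0.000000i ⇒ P_3 = 0.567667

0.567667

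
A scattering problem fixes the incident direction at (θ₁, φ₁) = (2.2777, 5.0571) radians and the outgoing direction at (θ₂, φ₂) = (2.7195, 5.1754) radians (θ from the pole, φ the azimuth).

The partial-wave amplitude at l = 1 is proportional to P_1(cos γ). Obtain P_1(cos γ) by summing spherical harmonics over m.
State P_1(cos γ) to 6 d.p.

0.901806

Expand P_1 via completeness: Σ_{m} conj(Y_{1,m}) at Ω₁ times Y_{1,m} at Ω₂ —
  term(m=-1) = 0.03692 - 0.00439j   from Y*(Ω₁)=0.08877 - 0.24725j, Y(Ω₂)=0.06322 + 0.12664j
  term(m=+0) = 0.14144 + 0.00000j   from Y*(Ω₁)=-0.31734 + 0.00000j, Y(Ω₂)=-0.44572 + 0.00000j
  term(m=+1) = 0.03692 + 0.00439j   from Y*(Ω₁)=-0.08877 - 0.24725j, Y(Ω₂)=-0.06322 + 0.12664j
Accumulated sum 0.21529 + 0.00000j; after 4π/(2l+1) scaling, 0.90181 + 0.00000j ⇒ P_1 = 0.901806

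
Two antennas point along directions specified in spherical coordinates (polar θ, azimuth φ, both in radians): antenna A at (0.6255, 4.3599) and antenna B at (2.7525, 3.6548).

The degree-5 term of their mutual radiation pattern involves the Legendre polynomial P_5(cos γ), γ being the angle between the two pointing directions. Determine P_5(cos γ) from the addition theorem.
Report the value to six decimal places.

0.105170

Summing Y*_{l m}(θ₁,φ₁)·Y_{l m}(θ₂,φ₂) over m ∈ [−5, 5]; prefactor 4π/(2·5+1) = 1.142397:
  m=-5: -0.03135 + 0.00608j × 0.00306 + 0.00198j = -0.00011 - 0.00004j  (running Σ = -0.00011 - 0.00004j)
  m=-4: 0.02239 - 0.13803j × 0.01304 + 0.02492j = 0.00373 - 0.00124j  (running Σ = 0.00362 - 0.00129j)
  m=-3: 0.29728 + 0.16759j × -0.00395 + 0.12656j = -0.02238 + 0.03696j  (running Σ = -0.01876 + 0.03568j)
  m=-2: -0.34852 + 0.29653j × -0.18328 + 0.30274j = -0.02590 - 0.15986j  (running Σ = -0.04466 - 0.12418j)
  m=-1: -0.05627 - 0.15297j × -0.46631 + 0.26280j = 0.06644 + 0.05654j  (running Σ = 0.02178 - 0.06764j)
  m=0: -0.35968 + 0.00000j × -0.13482 + 0.00000j = 0.04849 + 0.00000j  (running Σ = 0.07028 - 0.06764j)
  m=1: 0.05627 - 0.15297j × 0.46631 + 0.26280j = 0.06644 - 0.05654j  (running Σ = 0.13672 - 0.12418j)
  m=2: -0.34852 - 0.29653j × -0.18328 - 0.30274j = -0.02590 + 0.15986j  (running Σ = 0.11082 + 0.03568j)
  m=3: -0.29728 + 0.16759j × 0.00395 + 0.12656j = -0.02238 - 0.03696j  (running Σ = 0.08844 - 0.00129j)
  m=4: 0.02239 + 0.13803j × 0.01304 - 0.02492j = 0.00373 + 0.00124j  (running Σ = 0.09217 - 0.00004j)
  m=5: 0.03135 + 0.00608j × -0.00306 + 0.00198j = -0.00011 + 0.00004j  (running Σ = 0.09206 + 0.00000j)
Accumulated sum 0.09206 + 0.00000j; after 4π/(2l+1) scaling, 0.10517 + 0.00000j ⇒ P_5 = 0.105170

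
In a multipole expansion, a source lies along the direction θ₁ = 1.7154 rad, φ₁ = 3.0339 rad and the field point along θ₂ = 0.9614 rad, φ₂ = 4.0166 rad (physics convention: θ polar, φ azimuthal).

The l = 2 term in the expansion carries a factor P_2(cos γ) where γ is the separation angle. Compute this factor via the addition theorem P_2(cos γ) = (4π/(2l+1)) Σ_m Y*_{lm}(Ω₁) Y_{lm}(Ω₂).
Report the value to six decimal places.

-0.297209

Summing Y*_{l m}(θ₁,φ₁)·Y_{l m}(θ₂,φ₂) over m ∈ [−2, 2]; prefactor 4π/(2·2+1) = 2.513274:
  term(m=-2) = (-0.037769, -0.090692)   from Y*(Ω₁)=(0.369513, -0.080842), Y(Ω₂)=(-0.046299, -0.255567)
  term(m=-1) = (-0.022160, 0.033233)   from Y*(Ω₁)=(0.109524, -0.011841), Y(Ω₂)=(-0.232417, 0.278305)
  term(m=+0) = (0.001601, 0.000000)   from Y*(Ω₁)=(-0.295744, -0.000000), Y(Ω₂)=(-0.005415, 0.000000)
  term(m=+1) = (-0.022160, -0.033233)   from Y*(Ω₁)=(-0.109524, -0.011841), Y(Ω₂)=(0.232417, 0.278305)
  term(m=+2) = (-0.037769, 0.090692)   from Y*(Ω₁)=(0.369513, 0.080842), Y(Ω₂)=(-0.046299, 0.255567)
Total Σ_m = (-0.118256, 0.000000). Multiply by 2.513274: (-0.297209, 0.000000). P_2(cos γ) = -0.297209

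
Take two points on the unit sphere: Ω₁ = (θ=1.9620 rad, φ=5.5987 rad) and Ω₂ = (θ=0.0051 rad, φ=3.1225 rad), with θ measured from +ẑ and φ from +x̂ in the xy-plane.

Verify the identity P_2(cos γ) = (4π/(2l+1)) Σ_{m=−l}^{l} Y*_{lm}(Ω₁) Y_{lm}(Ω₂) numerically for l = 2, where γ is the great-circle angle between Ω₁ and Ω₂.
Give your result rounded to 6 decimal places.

Addition theorem: P_2(cos γ) = (4π/5) Σ_m Y*_{lm}(Ω₁) Y_{lm}(Ω₂), m = −2…2:
  [-2]  conj(Y_{2,-2})(Ω₁) = (0.066174, -0.323413) ; Y_{2,-2}(Ω₂) = (0.000010, 0.000000) ; Δ = (0.000001, -0.000003)
  [-1]  conj(Y_{2,-1})(Ω₁) = (-0.210978, 0.172180) ; Y_{2,-1}(Ω₂) = (-0.003939, -0.000075) ; Δ = (0.000844, -0.000662)
  [+0]  conj(Y_{2,0})(Ω₁) = (-0.177826, -0.000000) ; Y_{2,0}(Ω₂) = (0.630759, 0.000000) ; Δ = (-0.112166, -0.000000)
  [+1]  conj(Y_{2,1})(Ω₁) = (0.210978, 0.172180) ; Y_{2,1}(Ω₂) = (0.003939, -0.000075) ; Δ = (0.000844, 0.000662)
  [+2]  conj(Y_{2,2})(Ω₁) = (0.066174, 0.323413) ; Y_{2,2}(Ω₂) = (0.000010, -0.000000) ; Δ = (0.000001, 0.000003)
Accumulated sum (-0.110476, 0.000000); after 4π/(2l+1) scaling, (-0.277656, 0.000000) ⇒ P_2 = -0.277656

-0.277656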